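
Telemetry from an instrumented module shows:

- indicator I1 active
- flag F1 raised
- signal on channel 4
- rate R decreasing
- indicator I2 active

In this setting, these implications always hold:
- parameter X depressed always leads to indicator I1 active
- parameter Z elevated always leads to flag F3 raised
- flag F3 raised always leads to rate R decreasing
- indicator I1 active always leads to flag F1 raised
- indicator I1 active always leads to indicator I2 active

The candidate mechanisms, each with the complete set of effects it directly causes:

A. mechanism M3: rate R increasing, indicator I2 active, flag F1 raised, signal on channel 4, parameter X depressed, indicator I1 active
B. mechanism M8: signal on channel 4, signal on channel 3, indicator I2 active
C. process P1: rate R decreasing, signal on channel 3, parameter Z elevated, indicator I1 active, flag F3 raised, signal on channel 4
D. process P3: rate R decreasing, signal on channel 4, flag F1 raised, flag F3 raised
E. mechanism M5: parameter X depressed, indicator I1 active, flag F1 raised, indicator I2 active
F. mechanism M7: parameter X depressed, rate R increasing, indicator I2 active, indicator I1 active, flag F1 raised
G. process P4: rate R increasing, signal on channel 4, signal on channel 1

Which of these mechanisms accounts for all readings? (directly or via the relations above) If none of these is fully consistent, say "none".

C

Checking each candidate against the observations:
(A) mechanism M3 — indicator I1 active yes; flag F1 raised yes; signal on channel 4 yes; rate R decreasing NO; indicator I2 active yes
(B) mechanism M8 — does not account for indicator I1 active, flag F1 raised, rate R decreasing
(C) process P1 — indicator I1 active yes; flag F1 raised yes (through indicator I1 active → flag F1 raised); signal on channel 4 yes; rate R decreasing yes; indicator I2 active yes (through indicator I1 active → indicator I2 active)
(D) process P3 — indicator I1 active NO; flag F1 raised yes; signal on channel 4 yes; rate R decreasing yes; indicator I2 active NO
(E) mechanism M5 — does not account for signal on channel 4, rate R decreasing
(F) mechanism M7 — fails on signal on channel 4, rate R decreasing (predicts rate R increasing, not rate R decreasing)
(G) process P4 — indicator I1 active NO; flag F1 raised NO; signal on channel 4 yes; rate R decreasing NO; indicator I2 active NO
(C) is the only candidate with no mismatches.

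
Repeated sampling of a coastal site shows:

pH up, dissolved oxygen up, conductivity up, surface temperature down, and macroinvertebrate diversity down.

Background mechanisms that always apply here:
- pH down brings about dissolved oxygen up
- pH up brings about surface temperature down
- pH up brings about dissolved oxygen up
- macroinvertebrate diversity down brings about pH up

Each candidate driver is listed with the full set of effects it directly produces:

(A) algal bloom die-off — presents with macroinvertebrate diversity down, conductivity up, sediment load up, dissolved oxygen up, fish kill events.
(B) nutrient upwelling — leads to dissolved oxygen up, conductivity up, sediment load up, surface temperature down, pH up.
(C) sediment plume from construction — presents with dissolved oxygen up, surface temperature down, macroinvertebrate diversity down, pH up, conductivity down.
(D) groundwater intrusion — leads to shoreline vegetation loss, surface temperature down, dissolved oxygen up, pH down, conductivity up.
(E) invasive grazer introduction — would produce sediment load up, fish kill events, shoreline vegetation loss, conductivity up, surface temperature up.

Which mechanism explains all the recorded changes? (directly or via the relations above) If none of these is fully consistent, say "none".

A

Per-candidate check:
(A) algal bloom die-off — pH up + (by macroinvertebrate diversity down → pH up); dissolved oxygen up +; conductivity up +; surface temperature down + (by macroinvertebrate diversity down → pH up → surface temperature down); macroinvertebrate diversity down +
(B) nutrient upwelling — pH up +; dissolved oxygen up +; conductivity up +; surface temperature down +; macroinvertebrate diversity down -
(C) sediment plume from construction — pH up +; dissolved oxygen up +; conductivity up -; surface temperature down +; macroinvertebrate diversity down +
(D) groundwater intrusion — pH up -; dissolved oxygen up +; conductivity up +; surface temperature down +; macroinvertebrate diversity down -
(E) invasive grazer introduction — pH up -; dissolved oxygen up -; conductivity up +; surface temperature down -; macroinvertebrate diversity down -
(A) alone accounts for all the evidence.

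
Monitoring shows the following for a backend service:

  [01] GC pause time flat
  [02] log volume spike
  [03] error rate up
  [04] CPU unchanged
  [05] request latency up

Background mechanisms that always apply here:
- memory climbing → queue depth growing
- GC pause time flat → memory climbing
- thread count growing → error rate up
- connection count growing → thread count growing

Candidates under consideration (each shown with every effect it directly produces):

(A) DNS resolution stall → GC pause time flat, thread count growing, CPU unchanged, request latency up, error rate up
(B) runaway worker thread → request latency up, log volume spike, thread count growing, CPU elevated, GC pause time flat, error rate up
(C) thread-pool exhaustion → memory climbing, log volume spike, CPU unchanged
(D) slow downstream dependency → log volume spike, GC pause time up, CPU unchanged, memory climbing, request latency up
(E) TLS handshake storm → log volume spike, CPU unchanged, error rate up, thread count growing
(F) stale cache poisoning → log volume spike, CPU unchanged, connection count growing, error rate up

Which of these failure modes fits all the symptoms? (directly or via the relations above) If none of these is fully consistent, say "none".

Per-candidate check:
(A) DNS resolution stall — GC pause time flat match; log volume spike miss; error rate up match; CPU unchanged match; request latency up match
(B) runaway worker thread — GC pause time flat match; log volume spike match; error rate up match; CPU unchanged miss; request latency up match
(C) thread-pool exhaustion — GC pause time flat miss; log volume spike match; error rate up miss; CPU unchanged match; request latency up miss
(D) slow downstream dependency — fails on GC pause time flat, error rate up (predicts GC pause time up, not GC pause time flat)
(E) TLS handshake storm — does not account for GC pause time flat, request latency up
(F) stale cache poisoning — does not account for GC pause time flat, request latency up
No candidate is consistent with all observations.

none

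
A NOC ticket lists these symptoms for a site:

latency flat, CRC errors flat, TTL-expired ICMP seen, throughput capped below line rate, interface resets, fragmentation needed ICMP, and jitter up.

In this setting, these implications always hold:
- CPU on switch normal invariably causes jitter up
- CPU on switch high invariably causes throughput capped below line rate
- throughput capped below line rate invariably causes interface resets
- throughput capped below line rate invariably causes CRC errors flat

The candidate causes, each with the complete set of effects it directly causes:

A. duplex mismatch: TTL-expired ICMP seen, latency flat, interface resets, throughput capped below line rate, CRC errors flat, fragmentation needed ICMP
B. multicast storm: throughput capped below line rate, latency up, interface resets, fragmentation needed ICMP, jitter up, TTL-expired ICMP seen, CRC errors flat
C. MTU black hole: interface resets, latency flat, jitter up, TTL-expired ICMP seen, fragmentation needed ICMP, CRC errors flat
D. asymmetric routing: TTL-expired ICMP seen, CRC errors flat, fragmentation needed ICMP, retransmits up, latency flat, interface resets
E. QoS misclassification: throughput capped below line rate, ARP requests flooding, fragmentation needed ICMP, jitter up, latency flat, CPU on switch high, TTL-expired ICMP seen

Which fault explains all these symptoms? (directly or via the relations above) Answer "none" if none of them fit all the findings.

Checking each candidate against the observations:
(A) duplex mismatch — latency flat +; CRC errors flat +; TTL-expired ICMP seen +; throughput capped below line rate +; interface resets +; fragmentation needed ICMP +; jitter up -
(B) multicast storm — fails on latency flat (predicts latency up, not latency flat)
(C) MTU black hole — does not account for throughput capped below line rate
(D) asymmetric routing — latency flat +; CRC errors flat +; TTL-expired ICMP seen +; throughput capped below line rate -; interface resets +; fragmentation needed ICMP +; jitter up -
(E) QoS misclassification — latency flat +; CRC errors flat + (via throughput capped below line rate → CRC errors flat); TTL-expired ICMP seen +; throughput capped below line rate +; interface resets + (via throughput capped below line rate → interface resets); fragmentation needed ICMP +; jitter up +
(E) alone accounts for all the evidence.

E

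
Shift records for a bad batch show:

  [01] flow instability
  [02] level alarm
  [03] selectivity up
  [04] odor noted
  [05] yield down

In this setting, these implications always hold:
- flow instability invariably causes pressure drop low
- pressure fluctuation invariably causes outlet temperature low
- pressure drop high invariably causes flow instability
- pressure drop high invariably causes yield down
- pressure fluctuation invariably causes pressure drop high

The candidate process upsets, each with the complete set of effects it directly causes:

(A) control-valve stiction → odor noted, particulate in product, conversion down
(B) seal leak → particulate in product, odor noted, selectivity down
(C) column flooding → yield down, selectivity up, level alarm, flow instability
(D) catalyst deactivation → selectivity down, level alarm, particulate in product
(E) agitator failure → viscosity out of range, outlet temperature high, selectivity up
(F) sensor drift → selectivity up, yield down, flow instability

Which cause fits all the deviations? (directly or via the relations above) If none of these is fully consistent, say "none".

none

Per-candidate check:
(A) control-valve stiction — does not account for flow instability, level alarm, selectivity up, yield down
(B) seal leak — fails on flow instability, level alarm, selectivity up, yield down (predicts selectivity down, not selectivity up)
(C) column flooding — flow instability +; level alarm +; selectivity up +; odor noted -; yield down +
(D) catalyst deactivation — fails on flow instability, selectivity up, odor noted, yield down (predicts selectivity down, not selectivity up)
(E) agitator failure — flow instability -; level alarm -; selectivity up +; odor noted -; yield down -
(F) sensor drift — flow instability +; level alarm -; selectivity up +; odor noted -; yield down +
None of the listed candidates fits everything.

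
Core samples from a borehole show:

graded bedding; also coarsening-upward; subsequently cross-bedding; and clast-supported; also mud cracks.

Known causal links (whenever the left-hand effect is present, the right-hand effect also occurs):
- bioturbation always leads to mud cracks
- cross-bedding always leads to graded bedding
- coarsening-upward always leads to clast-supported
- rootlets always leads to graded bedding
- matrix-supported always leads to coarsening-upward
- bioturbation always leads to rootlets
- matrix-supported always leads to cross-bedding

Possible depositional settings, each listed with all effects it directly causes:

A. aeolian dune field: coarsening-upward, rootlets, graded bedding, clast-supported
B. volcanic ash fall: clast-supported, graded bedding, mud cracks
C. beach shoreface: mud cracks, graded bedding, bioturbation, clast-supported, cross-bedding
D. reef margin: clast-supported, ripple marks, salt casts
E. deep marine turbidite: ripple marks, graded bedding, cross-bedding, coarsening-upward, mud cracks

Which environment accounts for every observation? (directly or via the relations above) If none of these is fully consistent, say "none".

Per-candidate check:
(A) aeolian dune field — does not account for cross-bedding, mud cracks
(B) volcanic ash fall — graded bedding ✓; coarsening-upward ✗; cross-bedding ✗; clast-supported ✓; mud cracks ✓
(C) beach shoreface — does not account for coarsening-upward
(D) reef margin — does not account for graded bedding, coarsening-upward, cross-bedding, mud cracks
(E) deep marine turbidite — graded bedding ✓; coarsening-upward ✓; cross-bedding ✓; clast-supported ✓ (through coarsening-upward → clast-supported); mud cracks ✓
(E) alone accounts for all the evidence.

E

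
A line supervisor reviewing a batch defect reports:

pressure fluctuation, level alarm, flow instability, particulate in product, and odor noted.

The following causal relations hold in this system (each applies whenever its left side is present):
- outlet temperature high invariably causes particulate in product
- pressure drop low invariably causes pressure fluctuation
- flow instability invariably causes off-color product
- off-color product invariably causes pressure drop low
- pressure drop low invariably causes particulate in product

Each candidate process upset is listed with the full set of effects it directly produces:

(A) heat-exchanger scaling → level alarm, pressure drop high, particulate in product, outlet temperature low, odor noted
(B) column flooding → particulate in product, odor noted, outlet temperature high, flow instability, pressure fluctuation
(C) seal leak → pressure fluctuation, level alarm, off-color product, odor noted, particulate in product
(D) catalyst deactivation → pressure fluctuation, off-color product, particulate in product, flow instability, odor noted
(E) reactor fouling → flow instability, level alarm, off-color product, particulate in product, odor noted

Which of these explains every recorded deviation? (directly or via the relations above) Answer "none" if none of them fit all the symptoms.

E

For each candidate, compare predicted effects to what was observed:
(A) heat-exchanger scaling — pressure fluctuation NO; level alarm yes; flow instability NO; particulate in product yes; odor noted yes
(B) column flooding — does not account for level alarm
(C) seal leak — pressure fluctuation yes; level alarm yes; flow instability NO; particulate in product yes; odor noted yes
(D) catalyst deactivation — does not account for level alarm
(E) reactor fouling — accounts for every observation (pressure fluctuation through off-color product → pressure drop low → pressure fluctuation)
(E) is the only candidate with no mismatches.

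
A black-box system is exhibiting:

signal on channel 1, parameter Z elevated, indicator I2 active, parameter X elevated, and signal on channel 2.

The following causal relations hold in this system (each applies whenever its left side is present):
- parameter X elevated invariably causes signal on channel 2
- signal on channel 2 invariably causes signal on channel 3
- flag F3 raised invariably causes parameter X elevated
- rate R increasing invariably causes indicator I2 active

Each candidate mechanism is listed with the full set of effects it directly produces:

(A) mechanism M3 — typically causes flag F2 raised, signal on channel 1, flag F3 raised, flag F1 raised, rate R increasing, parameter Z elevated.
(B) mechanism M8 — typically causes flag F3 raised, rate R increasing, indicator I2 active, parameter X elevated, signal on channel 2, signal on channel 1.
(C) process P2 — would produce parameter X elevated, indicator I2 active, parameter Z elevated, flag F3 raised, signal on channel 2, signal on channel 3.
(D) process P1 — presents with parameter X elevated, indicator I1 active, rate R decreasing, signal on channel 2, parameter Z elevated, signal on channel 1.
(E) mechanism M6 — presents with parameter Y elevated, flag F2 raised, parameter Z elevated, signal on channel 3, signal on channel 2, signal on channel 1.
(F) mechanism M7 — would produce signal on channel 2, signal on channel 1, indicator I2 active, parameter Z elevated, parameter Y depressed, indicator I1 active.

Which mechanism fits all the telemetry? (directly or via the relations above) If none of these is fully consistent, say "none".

Testing each hypothesis:
(A) mechanism M3 — accounts for every observation (indicator I2 active through rate R increasing → indicator I2 active)
(B) mechanism M8 — signal on channel 1 +; parameter Z elevated -; indicator I2 active +; parameter X elevated +; signal on channel 2 +
(C) process P2 — signal on channel 1 -; parameter Z elevated +; indicator I2 active +; parameter X elevated +; signal on channel 2 +
(D) process P1 — does not account for indicator I2 active
(E) mechanism M6 — signal on channel 1 +; parameter Z elevated +; indicator I2 active -; parameter X elevated -; signal on channel 2 +
(F) mechanism M7 — signal on channel 1 +; parameter Z elevated +; indicator I2 active +; parameter X elevated -; signal on channel 2 +
(A) alone accounts for all the evidence.

A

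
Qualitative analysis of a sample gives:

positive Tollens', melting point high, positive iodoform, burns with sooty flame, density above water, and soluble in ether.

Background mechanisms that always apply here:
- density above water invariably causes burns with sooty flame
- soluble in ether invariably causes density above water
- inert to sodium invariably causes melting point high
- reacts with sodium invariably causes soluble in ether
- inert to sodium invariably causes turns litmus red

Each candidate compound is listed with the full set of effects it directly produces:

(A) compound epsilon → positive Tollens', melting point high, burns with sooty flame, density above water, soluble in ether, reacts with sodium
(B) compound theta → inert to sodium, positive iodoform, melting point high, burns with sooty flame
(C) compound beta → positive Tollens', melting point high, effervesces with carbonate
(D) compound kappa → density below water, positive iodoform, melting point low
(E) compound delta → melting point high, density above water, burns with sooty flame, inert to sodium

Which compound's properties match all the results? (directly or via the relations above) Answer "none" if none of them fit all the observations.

Checking each candidate against the observations:
(A) compound epsilon — positive Tollens' yes; melting point high yes; positive iodoform NO; burns with sooty flame yes; density above water yes; soluble in ether yes
(B) compound theta — does not account for positive Tollens', density above water, soluble in ether
(C) compound beta — positive Tollens' yes; melting point high yes; positive iodoform NO; burns with sooty flame NO; density above water NO; soluble in ether NO
(D) compound kappa — positive Tollens' NO; melting point high NO; positive iodoform yes; burns with sooty flame NO; density above water NO; soluble in ether NO
(E) compound delta — does not account for positive Tollens', positive iodoform, soluble in ether
Every candidate fails on at least one observation.

none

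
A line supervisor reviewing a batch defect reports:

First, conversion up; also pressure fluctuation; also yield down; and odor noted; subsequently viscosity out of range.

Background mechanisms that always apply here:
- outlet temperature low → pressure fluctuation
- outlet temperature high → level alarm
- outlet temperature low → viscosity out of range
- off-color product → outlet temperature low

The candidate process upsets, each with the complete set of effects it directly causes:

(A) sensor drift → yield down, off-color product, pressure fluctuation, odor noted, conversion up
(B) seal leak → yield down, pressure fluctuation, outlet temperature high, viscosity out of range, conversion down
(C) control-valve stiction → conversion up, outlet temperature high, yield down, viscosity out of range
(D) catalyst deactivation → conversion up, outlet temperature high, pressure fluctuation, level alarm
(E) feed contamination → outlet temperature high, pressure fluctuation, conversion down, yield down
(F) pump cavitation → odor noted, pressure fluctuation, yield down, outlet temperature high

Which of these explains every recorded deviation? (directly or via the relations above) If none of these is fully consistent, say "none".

For each candidate, compare predicted effects to what was observed:
(A) sensor drift — accounts for every observation (viscosity out of range via off-color product → outlet temperature low → viscosity out of range)
(B) seal leak — conversion up -; pressure fluctuation +; yield down +; odor noted -; viscosity out of range +
(C) control-valve stiction — conversion up +; pressure fluctuation -; yield down +; odor noted -; viscosity out of range +
(D) catalyst deactivation — does not account for yield down, odor noted, viscosity out of range
(E) feed contamination — conversion up -; pressure fluctuation +; yield down +; odor noted -; viscosity out of range -
(F) pump cavitation — conversion up -; pressure fluctuation +; yield down +; odor noted +; viscosity out of range -
Only (A) is consistent with every observation.

A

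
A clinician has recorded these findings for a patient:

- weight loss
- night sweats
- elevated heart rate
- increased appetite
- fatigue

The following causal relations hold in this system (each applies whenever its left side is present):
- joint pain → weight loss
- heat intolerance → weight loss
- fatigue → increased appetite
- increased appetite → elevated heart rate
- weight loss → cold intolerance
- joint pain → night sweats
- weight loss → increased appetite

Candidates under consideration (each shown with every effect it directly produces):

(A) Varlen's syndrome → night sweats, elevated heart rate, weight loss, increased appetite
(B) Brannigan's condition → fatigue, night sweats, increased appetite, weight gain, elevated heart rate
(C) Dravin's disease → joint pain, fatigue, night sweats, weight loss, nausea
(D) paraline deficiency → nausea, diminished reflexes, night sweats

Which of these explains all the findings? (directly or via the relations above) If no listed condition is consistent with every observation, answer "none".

C

For each candidate, compare predicted effects to what was observed:
(A) Varlen's syndrome — does not account for fatigue
(B) Brannigan's condition — weight loss miss; night sweats match; elevated heart rate match; increased appetite match; fatigue match
(C) Dravin's disease — weight loss match; night sweats match; elevated heart rate match (by weight loss → increased appetite → elevated heart rate); increased appetite match (by weight loss → increased appetite); fatigue match
(D) paraline deficiency — does not account for weight loss, elevated heart rate, increased appetite, fatigue
(C) alone accounts for all the evidence.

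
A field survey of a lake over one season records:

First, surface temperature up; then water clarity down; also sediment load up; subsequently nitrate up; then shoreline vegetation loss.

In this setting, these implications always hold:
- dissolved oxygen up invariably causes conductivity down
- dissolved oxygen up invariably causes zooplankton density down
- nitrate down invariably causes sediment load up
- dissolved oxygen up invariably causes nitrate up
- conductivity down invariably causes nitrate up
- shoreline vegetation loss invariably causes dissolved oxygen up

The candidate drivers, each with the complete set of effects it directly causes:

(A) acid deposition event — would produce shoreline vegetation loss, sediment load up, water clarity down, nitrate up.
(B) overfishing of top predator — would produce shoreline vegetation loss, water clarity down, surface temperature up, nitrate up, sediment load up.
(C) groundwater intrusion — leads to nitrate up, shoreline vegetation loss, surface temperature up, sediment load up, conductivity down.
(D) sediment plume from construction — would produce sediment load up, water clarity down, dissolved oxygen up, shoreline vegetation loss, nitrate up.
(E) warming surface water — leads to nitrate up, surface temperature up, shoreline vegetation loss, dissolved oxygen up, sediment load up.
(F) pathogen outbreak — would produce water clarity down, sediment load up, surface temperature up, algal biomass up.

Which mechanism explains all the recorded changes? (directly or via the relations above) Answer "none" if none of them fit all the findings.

Per-candidate check:
(A) acid deposition event — surface temperature up -; water clarity down +; sediment load up +; nitrate up +; shoreline vegetation loss +
(B) overfishing of top predator — surface temperature up +; water clarity down +; sediment load up +; nitrate up +; shoreline vegetation loss +
(C) groundwater intrusion — surface temperature up +; water clarity down -; sediment load up +; nitrate up +; shoreline vegetation loss +
(D) sediment plume from construction — surface temperature up -; water clarity down +; sediment load up +; nitrate up +; shoreline vegetation loss +
(E) warming surface water — surface temperature up +; water clarity down -; sediment load up +; nitrate up +; shoreline vegetation loss +
(F) pathogen outbreak — does not account for nitrate up, shoreline vegetation loss
Only (B) is consistent with every observation.

B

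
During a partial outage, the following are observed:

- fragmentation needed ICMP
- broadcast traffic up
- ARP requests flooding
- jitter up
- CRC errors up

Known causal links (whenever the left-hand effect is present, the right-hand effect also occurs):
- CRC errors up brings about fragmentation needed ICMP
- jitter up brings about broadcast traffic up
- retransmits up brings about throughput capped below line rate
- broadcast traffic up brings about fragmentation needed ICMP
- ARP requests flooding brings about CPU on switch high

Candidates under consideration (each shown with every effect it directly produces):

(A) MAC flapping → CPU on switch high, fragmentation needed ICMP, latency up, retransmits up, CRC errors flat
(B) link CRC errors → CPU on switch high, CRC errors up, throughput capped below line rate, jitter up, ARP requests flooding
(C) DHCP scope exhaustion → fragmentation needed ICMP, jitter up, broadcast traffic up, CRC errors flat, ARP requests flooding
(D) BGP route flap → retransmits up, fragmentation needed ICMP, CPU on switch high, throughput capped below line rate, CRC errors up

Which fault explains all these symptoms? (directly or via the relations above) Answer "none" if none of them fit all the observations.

B

Checking each candidate against the observations:
(A) MAC flapping — fragmentation needed ICMP +; broadcast traffic up -; ARP requests flooding -; jitter up -; CRC errors up -
(B) link CRC errors — fragmentation needed ICMP + (by CRC errors up → fragmentation needed ICMP); broadcast traffic up + (by jitter up → broadcast traffic up); ARP requests flooding +; jitter up +; CRC errors up +
(C) DHCP scope exhaustion — fails on CRC errors up (predicts CRC errors flat, not CRC errors up)
(D) BGP route flap — fragmentation needed ICMP +; broadcast traffic up -; ARP requests flooding -; jitter up -; CRC errors up +
Only (B) is consistent with every observation.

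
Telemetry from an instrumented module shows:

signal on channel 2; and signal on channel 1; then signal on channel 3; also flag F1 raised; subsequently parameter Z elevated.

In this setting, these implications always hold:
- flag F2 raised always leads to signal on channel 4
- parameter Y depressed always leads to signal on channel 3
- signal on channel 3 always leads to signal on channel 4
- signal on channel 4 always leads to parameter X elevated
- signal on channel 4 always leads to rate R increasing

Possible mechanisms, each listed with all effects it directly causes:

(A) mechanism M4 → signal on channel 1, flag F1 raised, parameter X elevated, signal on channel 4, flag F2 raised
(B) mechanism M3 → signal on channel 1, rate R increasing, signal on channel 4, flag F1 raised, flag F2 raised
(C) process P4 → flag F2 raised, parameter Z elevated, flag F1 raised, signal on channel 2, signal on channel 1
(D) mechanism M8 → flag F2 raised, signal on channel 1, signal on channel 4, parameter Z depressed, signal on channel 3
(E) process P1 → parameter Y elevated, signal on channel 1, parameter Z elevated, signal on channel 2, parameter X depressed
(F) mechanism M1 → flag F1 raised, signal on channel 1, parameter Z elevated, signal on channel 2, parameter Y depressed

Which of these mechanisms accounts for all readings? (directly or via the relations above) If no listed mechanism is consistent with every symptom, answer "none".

F

Testing each hypothesis:
(A) mechanism M4 — does not account for signal on channel 2, signal on channel 3, parameter Z elevated
(B) mechanism M3 — does not account for signal on channel 2, signal on channel 3, parameter Z elevated
(C) process P4 — signal on channel 2 yes; signal on channel 1 yes; signal on channel 3 NO; flag F1 raised yes; parameter Z elevated yes
(D) mechanism M8 — fails on signal on channel 2, flag F1 raised, parameter Z elevated (predicts parameter Z depressed, not parameter Z elevated)
(E) process P1 — signal on channel 2 yes; signal on channel 1 yes; signal on channel 3 NO; flag F1 raised NO; parameter Z elevated yes
(F) mechanism M1 — accounts for every observation (signal on channel 3 through parameter Y depressed → signal on channel 3)
(F) alone accounts for all the evidence.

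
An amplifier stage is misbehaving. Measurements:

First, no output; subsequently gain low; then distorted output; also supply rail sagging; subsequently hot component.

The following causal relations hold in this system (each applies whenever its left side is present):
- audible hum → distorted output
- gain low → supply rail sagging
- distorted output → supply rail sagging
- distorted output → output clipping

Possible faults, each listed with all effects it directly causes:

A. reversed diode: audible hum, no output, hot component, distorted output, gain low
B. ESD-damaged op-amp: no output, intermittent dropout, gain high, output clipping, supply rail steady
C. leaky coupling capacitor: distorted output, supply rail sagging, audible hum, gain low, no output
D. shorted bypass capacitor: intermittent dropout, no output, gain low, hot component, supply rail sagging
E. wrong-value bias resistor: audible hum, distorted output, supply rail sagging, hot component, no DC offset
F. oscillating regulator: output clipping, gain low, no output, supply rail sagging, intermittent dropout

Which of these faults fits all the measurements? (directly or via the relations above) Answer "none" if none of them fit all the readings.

Checking each candidate against the observations:
(A) reversed diode — no output match; gain low match; distorted output match; supply rail sagging match (via gain low → supply rail sagging); hot component match
(B) ESD-damaged op-amp — no output match; gain low miss; distorted output miss; supply rail sagging miss; hot component miss
(C) leaky coupling capacitor — does not account for hot component
(D) shorted bypass capacitor — does not account for distorted output
(E) wrong-value bias resistor — does not account for no output, gain low
(F) oscillating regulator — no output match; gain low match; distorted output miss; supply rail sagging match; hot component miss
Only (A) is consistent with every observation.

A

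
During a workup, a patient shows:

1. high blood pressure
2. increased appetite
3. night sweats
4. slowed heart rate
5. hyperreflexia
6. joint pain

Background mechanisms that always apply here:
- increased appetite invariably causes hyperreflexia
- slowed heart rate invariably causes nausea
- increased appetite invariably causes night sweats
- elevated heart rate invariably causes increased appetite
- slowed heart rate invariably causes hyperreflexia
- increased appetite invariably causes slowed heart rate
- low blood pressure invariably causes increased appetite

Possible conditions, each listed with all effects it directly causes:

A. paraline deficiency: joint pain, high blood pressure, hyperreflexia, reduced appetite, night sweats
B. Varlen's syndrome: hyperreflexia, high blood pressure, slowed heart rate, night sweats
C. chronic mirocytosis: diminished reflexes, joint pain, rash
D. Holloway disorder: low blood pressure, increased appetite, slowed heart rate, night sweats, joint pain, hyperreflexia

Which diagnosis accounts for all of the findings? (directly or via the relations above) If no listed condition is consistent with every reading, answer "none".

none

For each candidate, compare predicted effects to what was observed:
(A) paraline deficiency — fails on increased appetite, slowed heart rate (predicts reduced appetite, not increased appetite)
(B) Varlen's syndrome — does not account for increased appetite, joint pain
(C) chronic mirocytosis — high blood pressure -; increased appetite -; night sweats -; slowed heart rate -; hyperreflexia -; joint pain +
(D) Holloway disorder — high blood pressure -; increased appetite +; night sweats +; slowed heart rate +; hyperreflexia +; joint pain +
No candidate is consistent with all observations.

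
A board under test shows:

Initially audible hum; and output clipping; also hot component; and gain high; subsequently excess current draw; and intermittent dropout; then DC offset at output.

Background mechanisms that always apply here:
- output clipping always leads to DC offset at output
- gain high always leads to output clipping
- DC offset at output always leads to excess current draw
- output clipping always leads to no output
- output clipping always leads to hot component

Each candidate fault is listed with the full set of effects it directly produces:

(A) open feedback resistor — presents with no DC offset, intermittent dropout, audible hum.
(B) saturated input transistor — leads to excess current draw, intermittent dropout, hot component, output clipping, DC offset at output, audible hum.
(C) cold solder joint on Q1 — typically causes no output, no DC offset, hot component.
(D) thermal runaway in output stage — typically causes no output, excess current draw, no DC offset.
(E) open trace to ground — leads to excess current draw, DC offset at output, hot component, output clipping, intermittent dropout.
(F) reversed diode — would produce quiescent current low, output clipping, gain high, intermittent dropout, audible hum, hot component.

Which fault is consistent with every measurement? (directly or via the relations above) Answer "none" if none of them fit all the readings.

F

Checking each candidate against the observations:
(A) open feedback resistor — fails on output clipping, hot component, gain high, excess current draw, DC offset at output (predicts no DC offset, not DC offset at output)
(B) saturated input transistor — does not account for gain high
(C) cold solder joint on Q1 — fails on audible hum, output clipping, gain high, excess current draw, intermittent dropout, DC offset at output (predicts no DC offset, not DC offset at output)
(D) thermal runaway in output stage — audible hum -; output clipping -; hot component -; gain high -; excess current draw +; intermittent dropout -; DC offset at output -
(E) open trace to ground — audible hum -; output clipping +; hot component +; gain high -; excess current draw +; intermittent dropout +; DC offset at output +
(F) reversed diode — accounts for every observation (excess current draw via output clipping → DC offset at output → excess current draw)
(F) is the only candidate with no mismatches.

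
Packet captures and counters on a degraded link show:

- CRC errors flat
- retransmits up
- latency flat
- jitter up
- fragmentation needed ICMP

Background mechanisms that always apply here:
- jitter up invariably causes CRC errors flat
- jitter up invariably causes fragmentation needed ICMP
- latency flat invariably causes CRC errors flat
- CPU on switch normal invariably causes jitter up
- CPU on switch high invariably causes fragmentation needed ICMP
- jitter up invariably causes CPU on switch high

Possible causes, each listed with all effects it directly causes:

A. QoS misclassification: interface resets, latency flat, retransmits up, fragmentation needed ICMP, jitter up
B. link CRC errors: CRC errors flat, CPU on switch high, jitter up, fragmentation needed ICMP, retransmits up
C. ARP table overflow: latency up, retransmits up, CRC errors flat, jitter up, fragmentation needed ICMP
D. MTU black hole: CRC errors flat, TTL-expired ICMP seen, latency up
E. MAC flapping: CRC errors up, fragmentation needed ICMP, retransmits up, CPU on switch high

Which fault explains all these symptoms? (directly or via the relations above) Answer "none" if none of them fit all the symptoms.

A

Checking each candidate against the observations:
(A) QoS misclassification — CRC errors flat match (via latency flat → CRC errors flat); retransmits up match; latency flat match; jitter up match; fragmentation needed ICMP match
(B) link CRC errors — CRC errors flat match; retransmits up match; latency flat miss; jitter up match; fragmentation needed ICMP match
(C) ARP table overflow — CRC errors flat match; retransmits up match; latency flat miss; jitter up match; fragmentation needed ICMP match
(D) MTU black hole — CRC errors flat match; retransmits up miss; latency flat miss; jitter up miss; fragmentation needed ICMP miss
(E) MAC flapping — CRC errors flat miss; retransmits up match; latency flat miss; jitter up miss; fragmentation needed ICMP match
Only (A) is consistent with every observation.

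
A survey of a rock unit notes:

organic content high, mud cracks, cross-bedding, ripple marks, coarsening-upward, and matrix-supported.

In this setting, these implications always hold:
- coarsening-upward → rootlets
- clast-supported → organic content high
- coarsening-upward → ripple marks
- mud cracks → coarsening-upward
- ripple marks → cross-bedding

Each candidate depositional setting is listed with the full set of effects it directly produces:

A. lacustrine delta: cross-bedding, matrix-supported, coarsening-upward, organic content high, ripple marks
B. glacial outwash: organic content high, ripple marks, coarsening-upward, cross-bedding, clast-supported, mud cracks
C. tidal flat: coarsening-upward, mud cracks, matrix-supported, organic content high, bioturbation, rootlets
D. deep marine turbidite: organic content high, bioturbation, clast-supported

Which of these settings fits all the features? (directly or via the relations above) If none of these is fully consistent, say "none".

Testing each hypothesis:
(A) lacustrine delta — organic content high match; mud cracks miss; cross-bedding match; ripple marks match; coarsening-upward match; matrix-supported match
(B) glacial outwash — fails on matrix-supported (predicts clast-supported, not matrix-supported)
(C) tidal flat — accounts for every observation (cross-bedding by coarsening-upward → ripple marks → cross-bedding)
(D) deep marine turbidite — organic content high match; mud cracks miss; cross-bedding miss; ripple marks miss; coarsening-upward miss; matrix-supported miss
(C) is the only candidate with no mismatches.

C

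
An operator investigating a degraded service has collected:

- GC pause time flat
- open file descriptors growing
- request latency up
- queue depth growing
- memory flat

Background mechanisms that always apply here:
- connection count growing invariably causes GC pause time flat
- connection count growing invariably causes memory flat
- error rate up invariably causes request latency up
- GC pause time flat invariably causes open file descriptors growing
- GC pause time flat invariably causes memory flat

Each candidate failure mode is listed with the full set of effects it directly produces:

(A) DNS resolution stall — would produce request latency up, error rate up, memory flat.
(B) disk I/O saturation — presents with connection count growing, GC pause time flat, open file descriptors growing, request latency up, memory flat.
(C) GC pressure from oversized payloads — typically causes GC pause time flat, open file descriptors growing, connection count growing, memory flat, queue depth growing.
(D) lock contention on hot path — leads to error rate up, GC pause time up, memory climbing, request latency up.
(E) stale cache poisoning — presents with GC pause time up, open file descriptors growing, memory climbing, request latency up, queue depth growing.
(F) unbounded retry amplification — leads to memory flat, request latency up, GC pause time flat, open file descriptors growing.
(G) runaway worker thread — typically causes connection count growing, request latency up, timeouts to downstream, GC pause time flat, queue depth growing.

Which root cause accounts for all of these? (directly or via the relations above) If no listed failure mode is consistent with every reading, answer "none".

G

Testing each hypothesis:
(A) DNS resolution stall — does not account for GC pause time flat, open file descriptors growing, queue depth growing
(B) disk I/O saturation — does not account for queue depth growing
(C) GC pressure from oversized payloads — GC pause time flat yes; open file descriptors growing yes; request latency up NO; queue depth growing yes; memory flat yes
(D) lock contention on hot path — fails on GC pause time flat, open file descriptors growing, queue depth growing, memory flat (predicts GC pause time up, not GC pause time flat; predicts memory climbing, not memory flat)
(E) stale cache poisoning — GC pause time flat NO; open file descriptors growing yes; request latency up yes; queue depth growing yes; memory flat NO
(F) unbounded retry amplification — GC pause time flat yes; open file descriptors growing yes; request latency up yes; queue depth growing NO; memory flat yes
(G) runaway worker thread — accounts for every observation (open file descriptors growing through GC pause time flat → open file descriptors growing)
(G) is the only candidate with no mismatches.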